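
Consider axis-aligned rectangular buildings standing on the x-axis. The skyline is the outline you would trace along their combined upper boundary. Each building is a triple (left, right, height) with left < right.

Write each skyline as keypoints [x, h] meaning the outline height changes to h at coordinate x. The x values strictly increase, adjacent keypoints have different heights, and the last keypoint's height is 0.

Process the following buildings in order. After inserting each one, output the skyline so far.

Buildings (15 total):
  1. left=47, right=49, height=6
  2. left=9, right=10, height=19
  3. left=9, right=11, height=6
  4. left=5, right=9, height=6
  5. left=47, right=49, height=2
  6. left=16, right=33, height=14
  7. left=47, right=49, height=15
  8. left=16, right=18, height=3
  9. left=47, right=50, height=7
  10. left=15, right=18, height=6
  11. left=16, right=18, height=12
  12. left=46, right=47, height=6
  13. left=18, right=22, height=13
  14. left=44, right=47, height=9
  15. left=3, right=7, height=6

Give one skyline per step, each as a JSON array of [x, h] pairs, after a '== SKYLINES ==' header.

== SKYLINES ==
[[47,6],[49,0]]
[[9,19],[10,0],[47,6],[49,0]]
[[9,19],[10,6],[11,0],[47,6],[49,0]]
[[5,6],[9,19],[10,6],[11,0],[47,6],[49,0]]
[[5,6],[9,19],[10,6],[11,0],[47,6],[49,0]]
[[5,6],[9,19],[10,6],[11,0],[16,14],[33,0],[47,6],[49,0]]
[[5,6],[9,19],[10,6],[11,0],[16,14],[33,0],[47,15],[49,0]]
[[5,6],[9,19],[10,6],[11,0],[16,14],[33,0],[47,15],[49,0]]
[[5,6],[9,19],[10,6],[11,0],[16,14],[33,0],[47,15],[49,7],[50,0]]
[[5,6],[9,19],[10,6],[11,0],[15,6],[16,14],[33,0],[47,15],[49,7],[50,0]]
[[5,6],[9,19],[10,6],[11,0],[15,6],[16,14],[33,0],[47,15],[49,7],[50,0]]
[[5,6],[9,19],[10,6],[11,0],[15,6],[16,14],[33,0],[46,6],[47,15],[49,7],[50,0]]
[[5,6],[9,19],[10,6],[11,0],[15,6],[16,14],[33,0],[46,6],[47,15],[49,7],[50,0]]
[[5,6],[9,19],[10,6],[11,0],[15,6],[16,14],[33,0],[44,9],[47,15],[49,7],[50,0]]
[[3,6],[9,19],[10,6],[11,0],[15,6],[16,14],[33,0],[44,9],[47,15],[49,7],[50,0]]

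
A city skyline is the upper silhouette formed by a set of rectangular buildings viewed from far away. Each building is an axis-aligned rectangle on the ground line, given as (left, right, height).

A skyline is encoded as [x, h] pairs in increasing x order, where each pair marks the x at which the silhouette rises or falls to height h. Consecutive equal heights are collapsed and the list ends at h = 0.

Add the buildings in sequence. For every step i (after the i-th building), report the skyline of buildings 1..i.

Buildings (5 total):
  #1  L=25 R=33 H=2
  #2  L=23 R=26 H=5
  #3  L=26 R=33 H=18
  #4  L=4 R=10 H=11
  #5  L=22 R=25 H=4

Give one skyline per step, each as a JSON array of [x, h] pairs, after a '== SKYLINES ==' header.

== SKYLINES ==
[[25,2],[33,0]]
[[23,5],[26,2],[33,0]]
[[23,5],[26,18],[33,0]]
[[4,11],[10,0],[23,5],[26,18],[33,0]]
[[4,11],[10,0],[22,4],[23,5],[26,18],[33,0]]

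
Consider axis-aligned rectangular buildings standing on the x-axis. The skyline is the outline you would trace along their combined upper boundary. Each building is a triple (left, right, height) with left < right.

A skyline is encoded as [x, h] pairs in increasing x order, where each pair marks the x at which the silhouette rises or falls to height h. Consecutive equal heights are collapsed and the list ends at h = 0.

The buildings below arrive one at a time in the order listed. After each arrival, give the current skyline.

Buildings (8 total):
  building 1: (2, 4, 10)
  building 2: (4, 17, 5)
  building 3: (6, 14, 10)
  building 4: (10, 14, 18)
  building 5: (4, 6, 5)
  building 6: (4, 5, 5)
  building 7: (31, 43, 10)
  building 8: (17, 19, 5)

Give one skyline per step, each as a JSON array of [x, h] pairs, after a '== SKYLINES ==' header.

== SKYLINES ==
[[2,10],[4,0]]
[[2,10],[4,5],[17,0]]
[[2,10],[4,5],[6,10],[14,5],[17,0]]
[[2,10],[4,5],[6,10],[10,18],[14,5],[17,0]]
[[2,10],[4,5],[6,10],[10,18],[14,5],[17,0]]
[[2,10],[4,5],[6,10],[10,18],[14,5],[17,0]]
[[2,10],[4,5],[6,10],[10,18],[14,5],[17,0],[31,10],[43,0]]
[[2,10],[4,5],[6,10],[10,18],[14,5],[19,0],[31,10],[43,0]]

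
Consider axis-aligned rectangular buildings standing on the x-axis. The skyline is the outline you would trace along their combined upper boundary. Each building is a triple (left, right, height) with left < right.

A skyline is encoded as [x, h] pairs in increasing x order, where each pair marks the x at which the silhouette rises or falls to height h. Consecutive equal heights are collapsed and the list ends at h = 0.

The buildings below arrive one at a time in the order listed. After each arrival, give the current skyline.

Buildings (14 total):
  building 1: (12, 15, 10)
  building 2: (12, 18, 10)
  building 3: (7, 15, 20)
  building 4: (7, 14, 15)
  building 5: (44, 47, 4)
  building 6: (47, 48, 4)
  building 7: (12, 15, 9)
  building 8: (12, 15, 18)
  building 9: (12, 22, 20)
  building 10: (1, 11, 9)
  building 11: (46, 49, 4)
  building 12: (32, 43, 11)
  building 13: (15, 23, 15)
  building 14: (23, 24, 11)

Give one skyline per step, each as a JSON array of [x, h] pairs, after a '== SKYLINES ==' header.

== SKYLINES ==
[[12,10],[15,0]]
[[12,10],[18,0]]
[[7,20],[15,10],[18,0]]
[[7,20],[15,10],[18,0]]
[[7,20],[15,10],[18,0],[44,4],[47,0]]
[[7,20],[15,10],[18,0],[44,4],[48,0]]
[[7,20],[15,10],[18,0],[44,4],[48,0]]
[[7,20],[15,10],[18,0],[44,4],[48,0]]
[[7,20],[22,0],[44,4],[48,0]]
[[1,9],[7,20],[22,0],[44,4],[48,0]]
[[1,9],[7,20],[22,0],[44,4],[49,0]]
[[1,9],[7,20],[22,0],[32,11],[43,0],[44,4],[49,0]]
[[1,9],[7,20],[22,15],[23,0],[32,11],[43,0],[44,4],[49,0]]
[[1,9],[7,20],[22,15],[23,11],[24,0],[32,11],[43,0],[44,4],[49,0]]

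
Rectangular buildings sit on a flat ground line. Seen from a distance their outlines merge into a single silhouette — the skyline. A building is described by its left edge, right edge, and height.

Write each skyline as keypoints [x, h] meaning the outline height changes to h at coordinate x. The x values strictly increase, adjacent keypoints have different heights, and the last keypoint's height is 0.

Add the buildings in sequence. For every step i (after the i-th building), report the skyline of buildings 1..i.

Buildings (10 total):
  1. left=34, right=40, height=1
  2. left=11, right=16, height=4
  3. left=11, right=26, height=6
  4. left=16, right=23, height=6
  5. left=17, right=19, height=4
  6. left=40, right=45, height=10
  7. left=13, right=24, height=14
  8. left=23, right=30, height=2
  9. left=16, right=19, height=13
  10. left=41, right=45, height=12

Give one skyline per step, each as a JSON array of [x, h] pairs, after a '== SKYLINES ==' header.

== SKYLINES ==
[[34,1],[40,0]]
[[11,4],[16,0],[34,1],[40,0]]
[[11,6],[26,0],[34,1],[40,0]]
[[11,6],[26,0],[34,1],[40,0]]
[[11,6],[26,0],[34,1],[40,0]]
[[11,6],[26,0],[34,1],[40,10],[45,0]]
[[11,6],[13,14],[24,6],[26,0],[34,1],[40,10],[45,0]]
[[11,6],[13,14],[24,6],[26,2],[30,0],[34,1],[40,10],[45,0]]
[[11,6],[13,14],[24,6],[26,2],[30,0],[34,1],[40,10],[45,0]]
[[11,6],[13,14],[24,6],[26,2],[30,0],[34,1],[40,10],[41,12],[45,0]]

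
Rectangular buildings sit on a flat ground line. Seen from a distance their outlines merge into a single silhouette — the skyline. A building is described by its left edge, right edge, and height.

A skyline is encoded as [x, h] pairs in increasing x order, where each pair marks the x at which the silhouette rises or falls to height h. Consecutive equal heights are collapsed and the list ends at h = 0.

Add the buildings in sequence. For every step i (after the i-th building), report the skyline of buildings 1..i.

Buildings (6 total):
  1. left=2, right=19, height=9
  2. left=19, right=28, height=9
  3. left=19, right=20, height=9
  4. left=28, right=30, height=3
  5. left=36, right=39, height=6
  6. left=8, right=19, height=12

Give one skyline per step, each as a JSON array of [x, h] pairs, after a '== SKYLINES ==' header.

== SKYLINES ==
[[2,9],[19,0]]
[[2,9],[28,0]]
[[2,9],[28,0]]
[[2,9],[28,3],[30,0]]
[[2,9],[28,3],[30,0],[36,6],[39,0]]
[[2,9],[8,12],[19,9],[28,3],[30,0],[36,6],[39,0]]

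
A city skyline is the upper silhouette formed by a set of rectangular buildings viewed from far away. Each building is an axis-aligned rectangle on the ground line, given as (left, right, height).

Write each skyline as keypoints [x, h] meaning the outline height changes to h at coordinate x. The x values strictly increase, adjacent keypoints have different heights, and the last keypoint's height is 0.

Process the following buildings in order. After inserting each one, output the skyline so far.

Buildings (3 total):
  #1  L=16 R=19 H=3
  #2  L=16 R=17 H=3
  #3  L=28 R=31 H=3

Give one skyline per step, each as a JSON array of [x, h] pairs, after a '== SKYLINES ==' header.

== SKYLINES ==
[[16,3],[19,0]]
[[16,3],[19,0]]
[[16,3],[19,0],[28,3],[31,0]]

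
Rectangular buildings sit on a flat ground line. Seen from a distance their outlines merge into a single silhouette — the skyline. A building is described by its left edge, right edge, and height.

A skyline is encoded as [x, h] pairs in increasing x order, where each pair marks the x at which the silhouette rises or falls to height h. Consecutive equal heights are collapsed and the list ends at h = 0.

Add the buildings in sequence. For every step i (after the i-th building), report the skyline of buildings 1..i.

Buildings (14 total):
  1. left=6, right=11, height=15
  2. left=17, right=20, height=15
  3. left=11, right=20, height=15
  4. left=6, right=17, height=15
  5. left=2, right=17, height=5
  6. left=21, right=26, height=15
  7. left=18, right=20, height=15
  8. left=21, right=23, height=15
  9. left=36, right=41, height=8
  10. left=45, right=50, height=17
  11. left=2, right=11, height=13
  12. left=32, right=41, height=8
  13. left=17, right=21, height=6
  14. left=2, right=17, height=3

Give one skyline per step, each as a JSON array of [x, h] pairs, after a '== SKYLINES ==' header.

== SKYLINES ==
[[6,15],[11,0]]
[[6,15],[11,0],[17,15],[20,0]]
[[6,15],[20,0]]
[[6,15],[20,0]]
[[2,5],[6,15],[20,0]]
[[2,5],[6,15],[20,0],[21,15],[26,0]]
[[2,5],[6,15],[20,0],[21,15],[26,0]]
[[2,5],[6,15],[20,0],[21,15],[26,0]]
[[2,5],[6,15],[20,0],[21,15],[26,0],[36,8],[41,0]]
[[2,5],[6,15],[20,0],[21,15],[26,0],[36,8],[41,0],[45,17],[50,0]]
[[2,13],[6,15],[20,0],[21,15],[26,0],[36,8],[41,0],[45,17],[50,0]]
[[2,13],[6,15],[20,0],[21,15],[26,0],[32,8],[41,0],[45,17],[50,0]]
[[2,13],[6,15],[20,6],[21,15],[26,0],[32,8],[41,0],[45,17],[50,0]]
[[2,13],[6,15],[20,6],[21,15],[26,0],[32,8],[41,0],[45,17],[50,0]]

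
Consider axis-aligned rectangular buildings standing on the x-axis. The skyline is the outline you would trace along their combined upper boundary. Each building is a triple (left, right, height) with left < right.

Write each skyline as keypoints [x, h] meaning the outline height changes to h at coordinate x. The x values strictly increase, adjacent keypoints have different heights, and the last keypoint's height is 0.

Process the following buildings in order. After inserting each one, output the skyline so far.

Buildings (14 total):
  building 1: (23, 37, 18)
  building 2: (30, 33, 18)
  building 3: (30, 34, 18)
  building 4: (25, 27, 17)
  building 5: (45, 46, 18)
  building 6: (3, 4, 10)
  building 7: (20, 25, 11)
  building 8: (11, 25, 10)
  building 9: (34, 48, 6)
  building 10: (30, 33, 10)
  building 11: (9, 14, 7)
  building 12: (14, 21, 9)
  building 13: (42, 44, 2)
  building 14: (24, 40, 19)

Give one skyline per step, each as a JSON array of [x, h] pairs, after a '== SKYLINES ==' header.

== SKYLINES ==
[[23,18],[37,0]]
[[23,18],[37,0]]
[[23,18],[37,0]]
[[23,18],[37,0]]
[[23,18],[37,0],[45,18],[46,0]]
[[3,10],[4,0],[23,18],[37,0],[45,18],[46,0]]
[[3,10],[4,0],[20,11],[23,18],[37,0],[45,18],[46,0]]
[[3,10],[4,0],[11,10],[20,11],[23,18],[37,0],[45,18],[46,0]]
[[3,10],[4,0],[11,10],[20,11],[23,18],[37,6],[45,18],[46,6],[48,0]]
[[3,10],[4,0],[11,10],[20,11],[23,18],[37,6],[45,18],[46,6],[48,0]]
[[3,10],[4,0],[9,7],[11,10],[20,11],[23,18],[37,6],[45,18],[46,6],[48,0]]
[[3,10],[4,0],[9,7],[11,10],[20,11],[23,18],[37,6],[45,18],[46,6],[48,0]]
[[3,10],[4,0],[9,7],[11,10],[20,11],[23,18],[37,6],[45,18],[46,6],[48,0]]
[[3,10],[4,0],[9,7],[11,10],[20,11],[23,18],[24,19],[40,6],[45,18],[46,6],[48,0]]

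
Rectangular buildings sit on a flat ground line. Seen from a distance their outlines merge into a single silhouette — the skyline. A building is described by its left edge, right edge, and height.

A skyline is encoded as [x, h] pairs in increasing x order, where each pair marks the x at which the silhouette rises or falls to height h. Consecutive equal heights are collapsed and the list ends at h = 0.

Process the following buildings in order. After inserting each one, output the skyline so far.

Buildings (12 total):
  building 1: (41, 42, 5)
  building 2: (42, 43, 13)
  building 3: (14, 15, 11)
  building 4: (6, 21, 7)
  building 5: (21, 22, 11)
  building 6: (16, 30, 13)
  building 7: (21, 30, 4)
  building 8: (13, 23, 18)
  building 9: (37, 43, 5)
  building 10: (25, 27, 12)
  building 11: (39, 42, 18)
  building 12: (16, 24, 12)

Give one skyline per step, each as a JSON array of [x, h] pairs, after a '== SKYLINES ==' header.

== SKYLINES ==
[[41,5],[42,0]]
[[41,5],[42,13],[43,0]]
[[14,11],[15,0],[41,5],[42,13],[43,0]]
[[6,7],[14,11],[15,7],[21,0],[41,5],[42,13],[43,0]]
[[6,7],[14,11],[15,7],[21,11],[22,0],[41,5],[42,13],[43,0]]
[[6,7],[14,11],[15,7],[16,13],[30,0],[41,5],[42,13],[43,0]]
[[6,7],[14,11],[15,7],[16,13],[30,0],[41,5],[42,13],[43,0]]
[[6,7],[13,18],[23,13],[30,0],[41,5],[42,13],[43,0]]
[[6,7],[13,18],[23,13],[30,0],[37,5],[42,13],[43,0]]
[[6,7],[13,18],[23,13],[30,0],[37,5],[42,13],[43,0]]
[[6,7],[13,18],[23,13],[30,0],[37,5],[39,18],[42,13],[43,0]]
[[6,7],[13,18],[23,13],[30,0],[37,5],[39,18],[42,13],[43,0]]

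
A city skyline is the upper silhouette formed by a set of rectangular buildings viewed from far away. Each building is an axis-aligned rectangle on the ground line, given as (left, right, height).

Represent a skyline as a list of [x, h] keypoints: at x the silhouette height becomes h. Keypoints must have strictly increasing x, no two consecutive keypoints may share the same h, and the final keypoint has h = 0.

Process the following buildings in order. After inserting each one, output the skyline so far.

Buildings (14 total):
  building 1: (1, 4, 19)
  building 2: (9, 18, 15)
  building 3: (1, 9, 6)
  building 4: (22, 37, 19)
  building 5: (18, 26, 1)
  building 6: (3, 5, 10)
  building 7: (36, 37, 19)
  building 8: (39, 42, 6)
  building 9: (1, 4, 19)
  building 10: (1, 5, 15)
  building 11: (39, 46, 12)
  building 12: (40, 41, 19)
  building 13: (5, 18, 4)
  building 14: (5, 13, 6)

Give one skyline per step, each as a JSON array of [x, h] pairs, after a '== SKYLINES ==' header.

== SKYLINES ==
[[1,19],[4,0]]
[[1,19],[4,0],[9,15],[18,0]]
[[1,19],[4,6],[9,15],[18,0]]
[[1,19],[4,6],[9,15],[18,0],[22,19],[37,0]]
[[1,19],[4,6],[9,15],[18,1],[22,19],[37,0]]
[[1,19],[4,10],[5,6],[9,15],[18,1],[22,19],[37,0]]
[[1,19],[4,10],[5,6],[9,15],[18,1],[22,19],[37,0]]
[[1,19],[4,10],[5,6],[9,15],[18,1],[22,19],[37,0],[39,6],[42,0]]
[[1,19],[4,10],[5,6],[9,15],[18,1],[22,19],[37,0],[39,6],[42,0]]
[[1,19],[4,15],[5,6],[9,15],[18,1],[22,19],[37,0],[39,6],[42,0]]
[[1,19],[4,15],[5,6],[9,15],[18,1],[22,19],[37,0],[39,12],[46,0]]
[[1,19],[4,15],[5,6],[9,15],[18,1],[22,19],[37,0],[39,12],[40,19],[41,12],[46,0]]
[[1,19],[4,15],[5,6],[9,15],[18,1],[22,19],[37,0],[39,12],[40,19],[41,12],[46,0]]
[[1,19],[4,15],[5,6],[9,15],[18,1],[22,19],[37,0],[39,12],[40,19],[41,12],[46,0]]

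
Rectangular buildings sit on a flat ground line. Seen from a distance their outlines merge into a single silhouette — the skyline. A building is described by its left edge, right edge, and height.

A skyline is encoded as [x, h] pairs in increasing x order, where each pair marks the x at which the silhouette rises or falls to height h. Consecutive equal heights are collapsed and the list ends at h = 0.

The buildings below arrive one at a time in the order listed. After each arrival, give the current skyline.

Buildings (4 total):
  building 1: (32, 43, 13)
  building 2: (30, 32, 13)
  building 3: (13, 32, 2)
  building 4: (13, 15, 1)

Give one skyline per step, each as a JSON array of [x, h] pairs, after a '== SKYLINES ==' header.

== SKYLINES ==
[[32,13],[43,0]]
[[30,13],[43,0]]
[[13,2],[30,13],[43,0]]
[[13,2],[30,13],[43,0]]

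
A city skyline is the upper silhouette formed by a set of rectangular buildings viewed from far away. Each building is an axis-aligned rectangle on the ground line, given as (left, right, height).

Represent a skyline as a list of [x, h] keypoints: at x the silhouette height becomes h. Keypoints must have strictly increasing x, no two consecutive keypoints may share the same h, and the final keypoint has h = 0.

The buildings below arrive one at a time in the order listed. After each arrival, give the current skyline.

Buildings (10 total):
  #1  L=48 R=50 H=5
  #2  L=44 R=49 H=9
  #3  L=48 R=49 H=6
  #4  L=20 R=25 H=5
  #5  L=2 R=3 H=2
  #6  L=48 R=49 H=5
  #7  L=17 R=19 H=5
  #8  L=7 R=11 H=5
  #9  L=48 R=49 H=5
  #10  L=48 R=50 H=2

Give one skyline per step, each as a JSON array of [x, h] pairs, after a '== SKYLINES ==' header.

== SKYLINES ==
[[48,5],[50,0]]
[[44,9],[49,5],[50,0]]
[[44,9],[49,5],[50,0]]
[[20,5],[25,0],[44,9],[49,5],[50,0]]
[[2,2],[3,0],[20,5],[25,0],[44,9],[49,5],[50,0]]
[[2,2],[3,0],[20,5],[25,0],[44,9],[49,5],[50,0]]
[[2,2],[3,0],[17,5],[19,0],[20,5],[25,0],[44,9],[49,5],[50,0]]
[[2,2],[3,0],[7,5],[11,0],[17,5],[19,0],[20,5],[25,0],[44,9],[49,5],[50,0]]
[[2,2],[3,0],[7,5],[11,0],[17,5],[19,0],[20,5],[25,0],[44,9],[49,5],[50,0]]
[[2,2],[3,0],[7,5],[11,0],[17,5],[19,0],[20,5],[25,0],[44,9],[49,5],[50,0]]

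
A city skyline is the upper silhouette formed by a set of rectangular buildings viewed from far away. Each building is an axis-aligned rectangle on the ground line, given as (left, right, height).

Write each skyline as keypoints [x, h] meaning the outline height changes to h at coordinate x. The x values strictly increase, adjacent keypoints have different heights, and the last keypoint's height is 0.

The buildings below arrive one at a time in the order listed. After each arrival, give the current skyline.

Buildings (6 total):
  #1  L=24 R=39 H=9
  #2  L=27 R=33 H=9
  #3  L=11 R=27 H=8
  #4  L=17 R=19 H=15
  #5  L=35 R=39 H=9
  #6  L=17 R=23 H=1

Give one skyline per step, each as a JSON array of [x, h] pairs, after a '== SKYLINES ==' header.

== SKYLINES ==
[[24,9],[39,0]]
[[24,9],[39,0]]
[[11,8],[24,9],[39,0]]
[[11,8],[17,15],[19,8],[24,9],[39,0]]
[[11,8],[17,15],[19,8],[24,9],[39,0]]
[[11,8],[17,15],[19,8],[24,9],[39,0]]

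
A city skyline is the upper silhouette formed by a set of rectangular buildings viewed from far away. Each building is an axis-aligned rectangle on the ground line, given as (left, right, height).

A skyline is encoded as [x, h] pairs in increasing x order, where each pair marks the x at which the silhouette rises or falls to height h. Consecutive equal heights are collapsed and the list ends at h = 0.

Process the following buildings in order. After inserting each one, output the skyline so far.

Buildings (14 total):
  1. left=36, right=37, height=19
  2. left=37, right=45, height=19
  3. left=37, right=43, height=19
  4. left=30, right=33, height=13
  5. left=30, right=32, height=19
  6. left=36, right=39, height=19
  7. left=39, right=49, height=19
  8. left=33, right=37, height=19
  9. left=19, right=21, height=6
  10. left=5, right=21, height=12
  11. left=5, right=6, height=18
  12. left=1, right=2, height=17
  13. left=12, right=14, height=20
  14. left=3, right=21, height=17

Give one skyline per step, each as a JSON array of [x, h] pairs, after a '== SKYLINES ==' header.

== SKYLINES ==
[[36,19],[37,0]]
[[36,19],[45,0]]
[[36,19],[45,0]]
[[30,13],[33,0],[36,19],[45,0]]
[[30,19],[32,13],[33,0],[36,19],[45,0]]
[[30,19],[32,13],[33,0],[36,19],[45,0]]
[[30,19],[32,13],[33,0],[36,19],[49,0]]
[[30,19],[32,13],[33,19],[49,0]]
[[19,6],[21,0],[30,19],[32,13],[33,19],[49,0]]
[[5,12],[21,0],[30,19],[32,13],[33,19],[49,0]]
[[5,18],[6,12],[21,0],[30,19],[32,13],[33,19],[49,0]]
[[1,17],[2,0],[5,18],[6,12],[21,0],[30,19],[32,13],[33,19],[49,0]]
[[1,17],[2,0],[5,18],[6,12],[12,20],[14,12],[21,0],[30,19],[32,13],[33,19],[49,0]]
[[1,17],[2,0],[3,17],[5,18],[6,17],[12,20],[14,17],[21,0],[30,19],[32,13],[33,19],[49,0]]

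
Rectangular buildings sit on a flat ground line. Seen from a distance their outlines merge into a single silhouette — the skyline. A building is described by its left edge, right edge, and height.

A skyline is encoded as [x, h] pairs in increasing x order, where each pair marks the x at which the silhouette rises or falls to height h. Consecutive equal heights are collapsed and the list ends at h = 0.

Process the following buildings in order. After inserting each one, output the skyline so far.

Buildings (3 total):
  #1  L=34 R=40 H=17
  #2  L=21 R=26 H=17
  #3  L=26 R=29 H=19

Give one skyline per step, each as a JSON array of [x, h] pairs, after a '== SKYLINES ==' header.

== SKYLINES ==
[[34,17],[40,0]]
[[21,17],[26,0],[34,17],[40,0]]
[[21,17],[26,19],[29,0],[34,17],[40,0]]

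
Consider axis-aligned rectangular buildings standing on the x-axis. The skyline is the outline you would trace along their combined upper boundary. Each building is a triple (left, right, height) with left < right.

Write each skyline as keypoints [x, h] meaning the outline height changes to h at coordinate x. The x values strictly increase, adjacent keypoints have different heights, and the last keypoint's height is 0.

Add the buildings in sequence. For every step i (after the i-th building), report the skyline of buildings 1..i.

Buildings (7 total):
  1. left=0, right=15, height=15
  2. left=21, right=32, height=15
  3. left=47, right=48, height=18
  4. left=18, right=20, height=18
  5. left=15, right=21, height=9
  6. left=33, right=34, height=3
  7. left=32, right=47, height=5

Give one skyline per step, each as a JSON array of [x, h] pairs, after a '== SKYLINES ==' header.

== SKYLINES ==
[[0,15],[15,0]]
[[0,15],[15,0],[21,15],[32,0]]
[[0,15],[15,0],[21,15],[32,0],[47,18],[48,0]]
[[0,15],[15,0],[18,18],[20,0],[21,15],[32,0],[47,18],[48,0]]
[[0,15],[15,9],[18,18],[20,9],[21,15],[32,0],[47,18],[48,0]]
[[0,15],[15,9],[18,18],[20,9],[21,15],[32,0],[33,3],[34,0],[47,18],[48,0]]
[[0,15],[15,9],[18,18],[20,9],[21,15],[32,5],[47,18],[48,0]]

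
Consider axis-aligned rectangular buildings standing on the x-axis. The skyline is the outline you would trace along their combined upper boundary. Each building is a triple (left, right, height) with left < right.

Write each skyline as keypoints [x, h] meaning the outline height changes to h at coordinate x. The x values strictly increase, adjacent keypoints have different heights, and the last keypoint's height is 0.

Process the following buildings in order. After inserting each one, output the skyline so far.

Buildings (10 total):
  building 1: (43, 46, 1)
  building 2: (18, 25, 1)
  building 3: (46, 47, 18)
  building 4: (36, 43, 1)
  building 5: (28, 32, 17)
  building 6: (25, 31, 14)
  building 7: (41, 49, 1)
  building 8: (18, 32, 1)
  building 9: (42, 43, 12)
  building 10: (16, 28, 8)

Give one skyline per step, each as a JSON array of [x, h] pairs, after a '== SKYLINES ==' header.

== SKYLINES ==
[[43,1],[46,0]]
[[18,1],[25,0],[43,1],[46,0]]
[[18,1],[25,0],[43,1],[46,18],[47,0]]
[[18,1],[25,0],[36,1],[46,18],[47,0]]
[[18,1],[25,0],[28,17],[32,0],[36,1],[46,18],[47,0]]
[[18,1],[25,14],[28,17],[32,0],[36,1],[46,18],[47,0]]
[[18,1],[25,14],[28,17],[32,0],[36,1],[46,18],[47,1],[49,0]]
[[18,1],[25,14],[28,17],[32,0],[36,1],[46,18],[47,1],[49,0]]
[[18,1],[25,14],[28,17],[32,0],[36,1],[42,12],[43,1],[46,18],[47,1],[49,0]]
[[16,8],[25,14],[28,17],[32,0],[36,1],[42,12],[43,1],[46,18],[47,1],[49,0]]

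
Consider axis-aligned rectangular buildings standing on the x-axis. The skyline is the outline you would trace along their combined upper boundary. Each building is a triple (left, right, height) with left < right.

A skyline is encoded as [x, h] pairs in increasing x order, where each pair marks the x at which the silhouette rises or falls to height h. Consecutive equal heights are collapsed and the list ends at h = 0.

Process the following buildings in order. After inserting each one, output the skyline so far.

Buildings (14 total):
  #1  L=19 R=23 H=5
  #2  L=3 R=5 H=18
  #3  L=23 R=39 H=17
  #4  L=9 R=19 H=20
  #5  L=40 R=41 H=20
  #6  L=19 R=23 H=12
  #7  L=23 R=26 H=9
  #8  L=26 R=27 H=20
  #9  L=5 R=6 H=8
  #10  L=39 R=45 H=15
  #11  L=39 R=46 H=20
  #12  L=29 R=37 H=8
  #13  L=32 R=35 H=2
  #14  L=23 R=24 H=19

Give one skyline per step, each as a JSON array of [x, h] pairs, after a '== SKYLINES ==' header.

== SKYLINES ==
[[19,5],[23,0]]
[[3,18],[5,0],[19,5],[23,0]]
[[3,18],[5,0],[19,5],[23,17],[39,0]]
[[3,18],[5,0],[9,20],[19,5],[23,17],[39,0]]
[[3,18],[5,0],[9,20],[19,5],[23,17],[39,0],[40,20],[41,0]]
[[3,18],[5,0],[9,20],[19,12],[23,17],[39,0],[40,20],[41,0]]
[[3,18],[5,0],[9,20],[19,12],[23,17],[39,0],[40,20],[41,0]]
[[3,18],[5,0],[9,20],[19,12],[23,17],[26,20],[27,17],[39,0],[40,20],[41,0]]
[[3,18],[5,8],[6,0],[9,20],[19,12],[23,17],[26,20],[27,17],[39,0],[40,20],[41,0]]
[[3,18],[5,8],[6,0],[9,20],[19,12],[23,17],[26,20],[27,17],[39,15],[40,20],[41,15],[45,0]]
[[3,18],[5,8],[6,0],[9,20],[19,12],[23,17],[26,20],[27,17],[39,20],[46,0]]
[[3,18],[5,8],[6,0],[9,20],[19,12],[23,17],[26,20],[27,17],[39,20],[46,0]]
[[3,18],[5,8],[6,0],[9,20],[19,12],[23,17],[26,20],[27,17],[39,20],[46,0]]
[[3,18],[5,8],[6,0],[9,20],[19,12],[23,19],[24,17],[26,20],[27,17],[39,20],[46,0]]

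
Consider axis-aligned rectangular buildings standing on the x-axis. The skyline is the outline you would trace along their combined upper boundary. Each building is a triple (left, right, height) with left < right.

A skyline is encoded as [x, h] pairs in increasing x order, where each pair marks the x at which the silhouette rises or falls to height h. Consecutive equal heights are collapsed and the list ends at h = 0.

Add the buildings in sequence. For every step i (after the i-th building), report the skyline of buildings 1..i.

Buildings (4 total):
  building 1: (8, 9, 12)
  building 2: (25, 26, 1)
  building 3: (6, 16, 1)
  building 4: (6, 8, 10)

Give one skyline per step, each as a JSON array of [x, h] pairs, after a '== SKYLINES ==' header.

== SKYLINES ==
[[8,12],[9,0]]
[[8,12],[9,0],[25,1],[26,0]]
[[6,1],[8,12],[9,1],[16,0],[25,1],[26,0]]
[[6,10],[8,12],[9,1],[16,0],[25,1],[26,0]]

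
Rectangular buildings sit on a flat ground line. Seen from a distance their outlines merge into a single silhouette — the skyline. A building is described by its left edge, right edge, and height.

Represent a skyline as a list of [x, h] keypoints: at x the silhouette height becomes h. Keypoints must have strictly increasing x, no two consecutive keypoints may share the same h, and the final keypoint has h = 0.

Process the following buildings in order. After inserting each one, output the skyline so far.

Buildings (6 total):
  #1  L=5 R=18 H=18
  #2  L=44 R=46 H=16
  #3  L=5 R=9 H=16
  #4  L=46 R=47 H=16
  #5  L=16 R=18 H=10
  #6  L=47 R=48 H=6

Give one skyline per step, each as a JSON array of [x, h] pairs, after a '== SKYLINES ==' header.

== SKYLINES ==
[[5,18],[18,0]]
[[5,18],[18,0],[44,16],[46,0]]
[[5,18],[18,0],[44,16],[46,0]]
[[5,18],[18,0],[44,16],[47,0]]
[[5,18],[18,0],[44,16],[47,0]]
[[5,18],[18,0],[44,16],[47,6],[48,0]]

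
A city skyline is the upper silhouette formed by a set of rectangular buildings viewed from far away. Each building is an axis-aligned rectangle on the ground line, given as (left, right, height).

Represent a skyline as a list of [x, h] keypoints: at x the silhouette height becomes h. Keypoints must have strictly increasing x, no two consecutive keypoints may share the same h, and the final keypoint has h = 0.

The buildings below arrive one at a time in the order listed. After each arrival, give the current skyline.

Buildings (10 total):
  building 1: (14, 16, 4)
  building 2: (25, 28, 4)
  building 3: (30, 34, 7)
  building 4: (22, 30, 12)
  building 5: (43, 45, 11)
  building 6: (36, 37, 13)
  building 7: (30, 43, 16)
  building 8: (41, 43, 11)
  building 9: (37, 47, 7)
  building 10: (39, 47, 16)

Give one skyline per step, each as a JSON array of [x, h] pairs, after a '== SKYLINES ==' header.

== SKYLINES ==
[[14,4],[16,0]]
[[14,4],[16,0],[25,4],[28,0]]
[[14,4],[16,0],[25,4],[28,0],[30,7],[34,0]]
[[14,4],[16,0],[22,12],[30,7],[34,0]]
[[14,4],[16,0],[22,12],[30,7],[34,0],[43,11],[45,0]]
[[14,4],[16,0],[22,12],[30,7],[34,0],[36,13],[37,0],[43,11],[45,0]]
[[14,4],[16,0],[22,12],[30,16],[43,11],[45,0]]
[[14,4],[16,0],[22,12],[30,16],[43,11],[45,0]]
[[14,4],[16,0],[22,12],[30,16],[43,11],[45,7],[47,0]]
[[14,4],[16,0],[22,12],[30,16],[47,0]]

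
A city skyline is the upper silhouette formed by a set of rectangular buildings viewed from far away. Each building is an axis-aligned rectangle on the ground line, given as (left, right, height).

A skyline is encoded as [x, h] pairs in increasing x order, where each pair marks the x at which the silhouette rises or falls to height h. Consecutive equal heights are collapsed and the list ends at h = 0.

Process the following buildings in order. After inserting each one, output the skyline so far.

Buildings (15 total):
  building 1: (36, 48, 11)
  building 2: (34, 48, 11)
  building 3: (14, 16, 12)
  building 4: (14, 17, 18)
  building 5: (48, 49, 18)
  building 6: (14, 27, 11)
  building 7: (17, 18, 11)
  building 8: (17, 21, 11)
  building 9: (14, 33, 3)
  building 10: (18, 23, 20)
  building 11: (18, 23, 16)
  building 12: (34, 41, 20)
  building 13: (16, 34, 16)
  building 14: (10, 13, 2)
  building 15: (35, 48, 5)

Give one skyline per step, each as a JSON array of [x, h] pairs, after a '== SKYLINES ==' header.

== SKYLINES ==
[[36,11],[48,0]]
[[34,11],[48,0]]
[[14,12],[16,0],[34,11],[48,0]]
[[14,18],[17,0],[34,11],[48,0]]
[[14,18],[17,0],[34,11],[48,18],[49,0]]
[[14,18],[17,11],[27,0],[34,11],[48,18],[49,0]]
[[14,18],[17,11],[27,0],[34,11],[48,18],[49,0]]
[[14,18],[17,11],[27,0],[34,11],[48,18],[49,0]]
[[14,18],[17,11],[27,3],[33,0],[34,11],[48,18],[49,0]]
[[14,18],[17,11],[18,20],[23,11],[27,3],[33,0],[34,11],[48,18],[49,0]]
[[14,18],[17,11],[18,20],[23,11],[27,3],[33,0],[34,11],[48,18],[49,0]]
[[14,18],[17,11],[18,20],[23,11],[27,3],[33,0],[34,20],[41,11],[48,18],[49,0]]
[[14,18],[17,16],[18,20],[23,16],[34,20],[41,11],[48,18],[49,0]]
[[10,2],[13,0],[14,18],[17,16],[18,20],[23,16],[34,20],[41,11],[48,18],[49,0]]
[[10,2],[13,0],[14,18],[17,16],[18,20],[23,16],[34,20],[41,11],[48,18],[49,0]]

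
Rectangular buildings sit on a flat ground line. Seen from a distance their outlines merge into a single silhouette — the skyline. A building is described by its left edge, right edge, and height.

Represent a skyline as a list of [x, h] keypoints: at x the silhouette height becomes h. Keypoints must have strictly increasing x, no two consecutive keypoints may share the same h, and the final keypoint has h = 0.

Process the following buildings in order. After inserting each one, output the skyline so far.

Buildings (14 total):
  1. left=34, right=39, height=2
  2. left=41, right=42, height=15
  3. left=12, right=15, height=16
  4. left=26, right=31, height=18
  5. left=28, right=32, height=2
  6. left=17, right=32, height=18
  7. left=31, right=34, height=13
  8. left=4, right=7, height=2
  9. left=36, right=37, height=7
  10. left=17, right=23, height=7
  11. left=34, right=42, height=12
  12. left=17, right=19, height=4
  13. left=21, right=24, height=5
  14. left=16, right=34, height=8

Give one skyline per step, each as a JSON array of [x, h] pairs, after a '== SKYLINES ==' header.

== SKYLINES ==
[[34,2],[39,0]]
[[34,2],[39,0],[41,15],[42,0]]
[[12,16],[15,0],[34,2],[39,0],[41,15],[42,0]]
[[12,16],[15,0],[26,18],[31,0],[34,2],[39,0],[41,15],[42,0]]
[[12,16],[15,0],[26,18],[31,2],[32,0],[34,2],[39,0],[41,15],[42,0]]
[[12,16],[15,0],[17,18],[32,0],[34,2],[39,0],[41,15],[42,0]]
[[12,16],[15,0],[17,18],[32,13],[34,2],[39,0],[41,15],[42,0]]
[[4,2],[7,0],[12,16],[15,0],[17,18],[32,13],[34,2],[39,0],[41,15],[42,0]]
[[4,2],[7,0],[12,16],[15,0],[17,18],[32,13],[34,2],[36,7],[37,2],[39,0],[41,15],[42,0]]
[[4,2],[7,0],[12,16],[15,0],[17,18],[32,13],[34,2],[36,7],[37,2],[39,0],[41,15],[42,0]]
[[4,2],[7,0],[12,16],[15,0],[17,18],[32,13],[34,12],[41,15],[42,0]]
[[4,2],[7,0],[12,16],[15,0],[17,18],[32,13],[34,12],[41,15],[42,0]]
[[4,2],[7,0],[12,16],[15,0],[17,18],[32,13],[34,12],[41,15],[42,0]]
[[4,2],[7,0],[12,16],[15,0],[16,8],[17,18],[32,13],[34,12],[41,15],[42,0]]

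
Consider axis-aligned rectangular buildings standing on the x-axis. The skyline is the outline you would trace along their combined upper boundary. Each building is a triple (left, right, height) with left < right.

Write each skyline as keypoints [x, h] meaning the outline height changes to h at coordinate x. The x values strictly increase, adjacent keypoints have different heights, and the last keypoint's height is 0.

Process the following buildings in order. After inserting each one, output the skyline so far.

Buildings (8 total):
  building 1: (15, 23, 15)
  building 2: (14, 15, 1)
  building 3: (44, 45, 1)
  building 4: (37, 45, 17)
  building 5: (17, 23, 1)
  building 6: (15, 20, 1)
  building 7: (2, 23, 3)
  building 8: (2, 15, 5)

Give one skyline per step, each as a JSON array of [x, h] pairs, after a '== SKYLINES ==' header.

== SKYLINES ==
[[15,15],[23,0]]
[[14,1],[15,15],[23,0]]
[[14,1],[15,15],[23,0],[44,1],[45,0]]
[[14,1],[15,15],[23,0],[37,17],[45,0]]
[[14,1],[15,15],[23,0],[37,17],[45,0]]
[[14,1],[15,15],[23,0],[37,17],[45,0]]
[[2,3],[15,15],[23,0],[37,17],[45,0]]
[[2,5],[15,15],[23,0],[37,17],[45,0]]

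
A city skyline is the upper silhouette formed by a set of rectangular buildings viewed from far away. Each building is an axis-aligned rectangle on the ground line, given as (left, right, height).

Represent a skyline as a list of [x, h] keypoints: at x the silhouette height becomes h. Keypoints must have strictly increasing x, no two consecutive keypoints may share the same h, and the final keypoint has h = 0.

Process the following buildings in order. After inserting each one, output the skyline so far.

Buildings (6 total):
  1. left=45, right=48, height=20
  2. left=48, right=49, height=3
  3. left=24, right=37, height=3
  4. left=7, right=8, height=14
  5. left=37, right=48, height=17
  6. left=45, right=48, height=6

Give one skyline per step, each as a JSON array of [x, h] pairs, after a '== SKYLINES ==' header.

== SKYLINES ==
[[45,20],[48,0]]
[[45,20],[48,3],[49,0]]
[[24,3],[37,0],[45,20],[48,3],[49,0]]
[[7,14],[8,0],[24,3],[37,0],[45,20],[48,3],[49,0]]
[[7,14],[8,0],[24,3],[37,17],[45,20],[48,3],[49,0]]
[[7,14],[8,0],[24,3],[37,17],[45,20],[48,3],[49,0]]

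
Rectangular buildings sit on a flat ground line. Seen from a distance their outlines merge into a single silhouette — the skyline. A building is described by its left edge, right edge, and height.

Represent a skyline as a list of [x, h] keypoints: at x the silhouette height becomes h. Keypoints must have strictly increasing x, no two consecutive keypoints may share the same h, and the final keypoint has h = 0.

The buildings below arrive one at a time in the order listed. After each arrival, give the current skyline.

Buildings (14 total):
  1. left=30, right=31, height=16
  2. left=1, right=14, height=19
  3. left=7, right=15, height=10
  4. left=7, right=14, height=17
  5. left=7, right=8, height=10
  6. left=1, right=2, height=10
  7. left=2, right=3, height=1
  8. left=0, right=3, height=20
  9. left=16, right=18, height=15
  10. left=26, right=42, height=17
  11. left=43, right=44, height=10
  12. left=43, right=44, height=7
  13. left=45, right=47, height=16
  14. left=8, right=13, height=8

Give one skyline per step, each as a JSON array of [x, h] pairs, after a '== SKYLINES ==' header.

== SKYLINES ==
[[30,16],[31,0]]
[[1,19],[14,0],[30,16],[31,0]]
[[1,19],[14,10],[15,0],[30,16],[31,0]]
[[1,19],[14,10],[15,0],[30,16],[31,0]]
[[1,19],[14,10],[15,0],[30,16],[31,0]]
[[1,19],[14,10],[15,0],[30,16],[31,0]]
[[1,19],[14,10],[15,0],[30,16],[31,0]]
[[0,20],[3,19],[14,10],[15,0],[30,16],[31,0]]
[[0,20],[3,19],[14,10],[15,0],[16,15],[18,0],[30,16],[31,0]]
[[0,20],[3,19],[14,10],[15,0],[16,15],[18,0],[26,17],[42,0]]
[[0,20],[3,19],[14,10],[15,0],[16,15],[18,0],[26,17],[42,0],[43,10],[44,0]]
[[0,20],[3,19],[14,10],[15,0],[16,15],[18,0],[26,17],[42,0],[43,10],[44,0]]
[[0,20],[3,19],[14,10],[15,0],[16,15],[18,0],[26,17],[42,0],[43,10],[44,0],[45,16],[47,0]]
[[0,20],[3,19],[14,10],[15,0],[16,15],[18,0],[26,17],[42,0],[43,10],[44,0],[45,16],[47,0]]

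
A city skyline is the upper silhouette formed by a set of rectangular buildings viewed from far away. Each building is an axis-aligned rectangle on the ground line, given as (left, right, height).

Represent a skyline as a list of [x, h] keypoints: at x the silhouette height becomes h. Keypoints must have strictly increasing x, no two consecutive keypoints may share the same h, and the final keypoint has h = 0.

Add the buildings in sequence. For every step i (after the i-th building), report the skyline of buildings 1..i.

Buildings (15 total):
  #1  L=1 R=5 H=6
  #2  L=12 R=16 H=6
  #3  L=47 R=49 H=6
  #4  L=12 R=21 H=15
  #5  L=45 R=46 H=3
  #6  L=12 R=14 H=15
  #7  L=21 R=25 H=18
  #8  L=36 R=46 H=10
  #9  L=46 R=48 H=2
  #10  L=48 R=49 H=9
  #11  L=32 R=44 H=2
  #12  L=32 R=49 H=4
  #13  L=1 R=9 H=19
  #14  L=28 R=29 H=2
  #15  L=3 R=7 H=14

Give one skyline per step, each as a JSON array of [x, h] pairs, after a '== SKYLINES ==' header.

== SKYLINES ==
[[1,6],[5,0]]
[[1,6],[5,0],[12,6],[16,0]]
[[1,6],[5,0],[12,6],[16,0],[47,6],[49,0]]
[[1,6],[5,0],[12,15],[21,0],[47,6],[49,0]]
[[1,6],[5,0],[12,15],[21,0],[45,3],[46,0],[47,6],[49,0]]
[[1,6],[5,0],[12,15],[21,0],[45,3],[46,0],[47,6],[49,0]]
[[1,6],[5,0],[12,15],[21,18],[25,0],[45,3],[46,0],[47,6],[49,0]]
[[1,6],[5,0],[12,15],[21,18],[25,0],[36,10],[46,0],[47,6],[49,0]]
[[1,6],[5,0],[12,15],[21,18],[25,0],[36,10],[46,2],[47,6],[49,0]]
[[1,6],[5,0],[12,15],[21,18],[25,0],[36,10],[46,2],[47,6],[48,9],[49,0]]
[[1,6],[5,0],[12,15],[21,18],[25,0],[32,2],[36,10],[46,2],[47,6],[48,9],[49,0]]
[[1,6],[5,0],[12,15],[21,18],[25,0],[32,4],[36,10],[46,4],[47,6],[48,9],[49,0]]
[[1,19],[9,0],[12,15],[21,18],[25,0],[32,4],[36,10],[46,4],[47,6],[48,9],[49,0]]
[[1,19],[9,0],[12,15],[21,18],[25,0],[28,2],[29,0],[32,4],[36,10],[46,4],[47,6],[48,9],[49,0]]
[[1,19],[9,0],[12,15],[21,18],[25,0],[28,2],[29,0],[32,4],[36,10],[46,4],[47,6],[48,9],[49,0]]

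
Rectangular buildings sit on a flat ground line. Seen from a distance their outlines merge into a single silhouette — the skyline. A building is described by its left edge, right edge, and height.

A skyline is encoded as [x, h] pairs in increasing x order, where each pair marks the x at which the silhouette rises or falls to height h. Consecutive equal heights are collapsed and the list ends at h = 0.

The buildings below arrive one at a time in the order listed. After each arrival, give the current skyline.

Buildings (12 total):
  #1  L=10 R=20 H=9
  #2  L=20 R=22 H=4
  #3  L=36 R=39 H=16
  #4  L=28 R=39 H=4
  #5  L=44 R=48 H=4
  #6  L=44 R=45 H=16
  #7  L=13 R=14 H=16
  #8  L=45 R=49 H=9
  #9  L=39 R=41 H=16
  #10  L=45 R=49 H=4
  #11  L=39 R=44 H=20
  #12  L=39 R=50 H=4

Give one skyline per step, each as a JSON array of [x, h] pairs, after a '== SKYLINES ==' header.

== SKYLINES ==
[[10,9],[20,0]]
[[10,9],[20,4],[22,0]]
[[10,9],[20,4],[22,0],[36,16],[39,0]]
[[10,9],[20,4],[22,0],[28,4],[36,16],[39,0]]
[[10,9],[20,4],[22,0],[28,4],[36,16],[39,0],[44,4],[48,0]]
[[10,9],[20,4],[22,0],[28,4],[36,16],[39,0],[44,16],[45,4],[48,0]]
[[10,9],[13,16],[14,9],[20,4],[22,0],[28,4],[36,16],[39,0],[44,16],[45,4],[48,0]]
[[10,9],[13,16],[14,9],[20,4],[22,0],[28,4],[36,16],[39,0],[44,16],[45,9],[49,0]]
[[10,9],[13,16],[14,9],[20,4],[22,0],[28,4],[36,16],[41,0],[44,16],[45,9],[49,0]]
[[10,9],[13,16],[14,9],[20,4],[22,0],[28,4],[36,16],[41,0],[44,16],[45,9],[49,0]]
[[10,9],[13,16],[14,9],[20,4],[22,0],[28,4],[36,16],[39,20],[44,16],[45,9],[49,0]]
[[10,9],[13,16],[14,9],[20,4],[22,0],[28,4],[36,16],[39,20],[44,16],[45,9],[49,4],[50,0]]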